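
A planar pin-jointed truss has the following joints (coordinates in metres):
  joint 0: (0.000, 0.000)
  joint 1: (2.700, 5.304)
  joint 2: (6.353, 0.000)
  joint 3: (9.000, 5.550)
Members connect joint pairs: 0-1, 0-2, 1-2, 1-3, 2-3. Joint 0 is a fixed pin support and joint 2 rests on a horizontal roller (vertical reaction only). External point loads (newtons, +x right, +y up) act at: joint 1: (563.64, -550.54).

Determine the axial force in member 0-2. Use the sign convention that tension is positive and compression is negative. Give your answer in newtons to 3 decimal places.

N=4 nodes, M=5 members, R=3 reactions → 2N=8, M+R=8
member 0 (0-1): L=5.9517, (cx,cy)=(0.4537,0.8912)
member 1 (0-2): L=6.3530, (cx,cy)=(1.0000,0.0000)
member 2 (1-2): L=6.4403, (cx,cy)=(0.5672,-0.8236)
member 3 (1-3): L=6.3048, (cx,cy)=(0.9992,0.0390)
member 4 (2-3): L=6.1489, (cx,cy)=(0.4305,0.9026)
solve A·x = −loads:
  F[0-1] = +172.8159 N (tension)
  F[0-2] = +485.2414 N (tension)
  F[1-2] = -855.4821 N (compression)
  F[1-3] = +0.0000 N (tension)
  F[2-3] = +0.0000 N (tension)
  Rx@0 = -563.6400 N
  Ry@0 = -154.0097 N
  Ry@2 = +704.5497 N

485.241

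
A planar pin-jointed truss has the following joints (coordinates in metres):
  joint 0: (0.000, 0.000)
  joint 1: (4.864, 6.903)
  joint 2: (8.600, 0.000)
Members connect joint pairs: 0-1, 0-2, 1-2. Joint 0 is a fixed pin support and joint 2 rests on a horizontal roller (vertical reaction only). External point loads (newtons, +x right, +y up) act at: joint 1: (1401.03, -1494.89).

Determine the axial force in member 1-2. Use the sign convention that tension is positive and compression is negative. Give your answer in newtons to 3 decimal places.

N=3 nodes, M=3 members, R=3 reactions → 2N=6, M+R=6
member 0 (0-1): L=8.4445, (cx,cy)=(0.5760,0.8175)
member 1 (0-2): L=8.6000, (cx,cy)=(1.0000,0.0000)
member 2 (1-2): L=7.8491, (cx,cy)=(0.4760,-0.8795)
solve A·x = −loads:
  F[0-1] = +581.2723 N (tension)
  F[0-2] = +1066.2201 N (tension)
  F[1-2] = -2240.0745 N (compression)
  Rx@0 = -1401.0300 N
  Ry@0 = -475.1629 N
  Ry@2 = +1970.0529 N

-2240.075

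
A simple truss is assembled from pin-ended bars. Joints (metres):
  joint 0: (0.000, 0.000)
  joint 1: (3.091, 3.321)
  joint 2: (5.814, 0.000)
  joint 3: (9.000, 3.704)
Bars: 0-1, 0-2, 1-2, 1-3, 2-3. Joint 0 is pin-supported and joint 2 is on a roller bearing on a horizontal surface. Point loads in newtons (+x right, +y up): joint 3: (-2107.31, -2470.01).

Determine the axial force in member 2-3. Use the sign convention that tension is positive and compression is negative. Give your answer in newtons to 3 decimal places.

N=4 nodes, M=5 members, R=3 reactions → 2N=8, M+R=8
member 0 (0-1): L=4.5369, (cx,cy)=(0.6813,0.7320)
member 1 (0-2): L=5.8140, (cx,cy)=(1.0000,0.0000)
member 2 (1-2): L=4.2946, (cx,cy)=(0.6340,-0.7733)
member 3 (1-3): L=5.9214, (cx,cy)=(0.9979,0.0647)
member 4 (2-3): L=4.8857, (cx,cy)=(0.6521,0.7581)
solve A·x = −loads:
  F[0-1] = +15.0324 N (tension)
  F[0-2] = -2117.5516 N (compression)
  F[1-2] = -12.6965 N (compression)
  F[1-3] = +18.3302 N (tension)
  F[2-3] = -3259.5998 N (compression)
  Rx@0 = +2107.3100 N
  Ry@0 = -11.0037 N
  Ry@2 = +2481.0137 N

-3259.600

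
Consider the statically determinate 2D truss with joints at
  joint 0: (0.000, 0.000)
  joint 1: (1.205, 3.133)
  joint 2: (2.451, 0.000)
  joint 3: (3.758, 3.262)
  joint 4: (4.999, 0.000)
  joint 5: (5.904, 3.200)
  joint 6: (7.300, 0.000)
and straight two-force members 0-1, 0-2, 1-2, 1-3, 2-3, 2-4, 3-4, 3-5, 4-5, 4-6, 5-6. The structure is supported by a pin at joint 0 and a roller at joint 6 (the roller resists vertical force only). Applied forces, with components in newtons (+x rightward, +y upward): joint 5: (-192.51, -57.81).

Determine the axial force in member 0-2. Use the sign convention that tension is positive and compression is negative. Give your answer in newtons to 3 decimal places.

-155.801

N=7 nodes, M=11 members, R=3 reactions → 2N=14, M+R=14
member 0 (0-1): L=3.3567, (cx,cy)=(0.3590,0.9333)
member 1 (0-2): L=2.4510, (cx,cy)=(1.0000,0.0000)
member 2 (1-2): L=3.3717, (cx,cy)=(0.3695,-0.9292)
member 3 (1-3): L=2.5563, (cx,cy)=(0.9987,0.0505)
member 4 (2-3): L=3.5141, (cx,cy)=(0.3719,0.9283)
member 5 (2-4): L=2.5480, (cx,cy)=(1.0000,0.0000)
member 6 (3-4): L=3.4901, (cx,cy)=(0.3556,-0.9346)
member 7 (3-5): L=2.1469, (cx,cy)=(0.9996,-0.0289)
member 8 (4-5): L=3.3255, (cx,cy)=(0.2721,0.9623)
member 9 (4-6): L=2.3010, (cx,cy)=(1.0000,0.0000)
member 10 (5-6): L=3.4912, (cx,cy)=(0.3999,-0.9166)
solve A·x = −loads:
  F[0-1] = -102.2591 N (compression)
  F[0-2] = -155.8011 N (compression)
  F[1-2] = +98.7339 N (tension)
  F[1-3] = -73.2893 N (compression)
  F[2-3] = -98.8350 N (compression)
  F[2-4] = -82.5544 N (compression)
  F[3-4] = +106.6883 N (tension)
  F[3-5] = -147.9534 N (compression)
  F[4-5] = -103.6269 N (compression)
  F[4-6] = -16.4174 N (compression)
  F[5-6] = +41.0583 N (tension)
  Rx@0 = +192.5100 N
  Ry@0 = +95.4431 N
  Ry@6 = -37.6331 N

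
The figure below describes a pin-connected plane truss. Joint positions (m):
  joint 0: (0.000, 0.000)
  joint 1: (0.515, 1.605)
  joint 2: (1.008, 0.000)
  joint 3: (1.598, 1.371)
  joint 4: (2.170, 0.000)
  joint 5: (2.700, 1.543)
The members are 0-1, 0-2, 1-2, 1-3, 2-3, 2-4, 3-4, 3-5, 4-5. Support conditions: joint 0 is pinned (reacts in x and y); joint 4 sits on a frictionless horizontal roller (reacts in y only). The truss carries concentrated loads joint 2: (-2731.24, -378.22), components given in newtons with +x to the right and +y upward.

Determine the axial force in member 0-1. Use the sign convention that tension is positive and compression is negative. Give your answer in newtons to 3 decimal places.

N=6 nodes, M=9 members, R=3 reactions → 2N=12, M+R=12
member 0 (0-1): L=1.6856, (cx,cy)=(0.3055,0.9522)
member 1 (0-2): L=1.0080, (cx,cy)=(1.0000,0.0000)
member 2 (1-2): L=1.6790, (cx,cy)=(0.2936,-0.9559)
member 3 (1-3): L=1.1080, (cx,cy)=(0.9774,-0.2112)
member 4 (2-3): L=1.4926, (cx,cy)=(0.3953,0.9186)
member 5 (2-4): L=1.1620, (cx,cy)=(1.0000,0.0000)
member 6 (3-4): L=1.4855, (cx,cy)=(0.3850,-0.9229)
member 7 (3-5): L=1.1153, (cx,cy)=(0.9880,0.1542)
member 8 (4-5): L=1.6315, (cx,cy)=(0.3249,0.9458)
solve A·x = −loads:
  F[0-1] = -212.7015 N (compression)
  F[0-2] = -2666.2535 N (compression)
  F[1-2] = +242.6638 N (tension)
  F[1-3] = -139.3826 N (compression)
  F[2-3] = +159.2204 N (tension)
  F[2-4] = +73.3000 N (tension)
  F[3-4] = -190.3671 N (compression)
  F[3-5] = -0.0000 N (tension)
  F[4-5] = -0.0000 N (tension)
  Rx@0 = +2731.2400 N
  Ry@0 = +202.5307 N
  Ry@4 = +175.6893 N

-212.702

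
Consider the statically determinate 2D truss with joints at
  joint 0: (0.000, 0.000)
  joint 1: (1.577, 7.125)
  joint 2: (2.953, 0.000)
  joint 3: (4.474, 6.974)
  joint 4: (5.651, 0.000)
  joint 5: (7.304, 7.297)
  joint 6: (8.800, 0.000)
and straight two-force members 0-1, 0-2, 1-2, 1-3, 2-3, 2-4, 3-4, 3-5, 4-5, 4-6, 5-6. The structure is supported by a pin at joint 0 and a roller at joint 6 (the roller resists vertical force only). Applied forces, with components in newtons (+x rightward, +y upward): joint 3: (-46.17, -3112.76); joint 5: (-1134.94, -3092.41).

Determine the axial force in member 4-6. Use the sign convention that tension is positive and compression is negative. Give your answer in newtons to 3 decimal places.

N=7 nodes, M=11 members, R=3 reactions → 2N=14, M+R=14
member 0 (0-1): L=7.2974, (cx,cy)=(0.2161,0.9764)
member 1 (0-2): L=2.9530, (cx,cy)=(1.0000,0.0000)
member 2 (1-2): L=7.2567, (cx,cy)=(0.1896,-0.9819)
member 3 (1-3): L=2.9009, (cx,cy)=(0.9986,-0.0521)
member 4 (2-3): L=7.1379, (cx,cy)=(0.2131,0.9770)
member 5 (2-4): L=2.6980, (cx,cy)=(1.0000,0.0000)
member 6 (3-4): L=7.0726, (cx,cy)=(0.1664,-0.9861)
member 7 (3-5): L=2.8484, (cx,cy)=(0.9935,0.1134)
member 8 (4-5): L=7.4819, (cx,cy)=(0.2209,0.9753)
member 9 (4-6): L=3.1490, (cx,cy)=(1.0000,0.0000)
member 10 (5-6): L=7.4488, (cx,cy)=(0.2008,-0.9796)
solve A·x = −loads:
  F[0-1] = -3107.0187 N (compression)
  F[0-2] = -509.6729 N (compression)
  F[1-2] = +3157.0781 N (tension)
  F[1-3] = -1271.8036 N (compression)
  F[2-3] = -3172.6674 N (compression)
  F[2-4] = +765.0231 N (tension)
  F[3-4] = -294.5224 N (compression)
  F[3-5] = -1862.9666 N (compression)
  F[4-5] = +297.7738 N (tension)
  F[4-6] = +650.2216 N (tension)
  F[5-6] = -3237.5354 N (compression)
  Rx@0 = +1181.1100 N
  Ry@0 = +3033.6014 N
  Ry@6 = +3171.5686 N

650.222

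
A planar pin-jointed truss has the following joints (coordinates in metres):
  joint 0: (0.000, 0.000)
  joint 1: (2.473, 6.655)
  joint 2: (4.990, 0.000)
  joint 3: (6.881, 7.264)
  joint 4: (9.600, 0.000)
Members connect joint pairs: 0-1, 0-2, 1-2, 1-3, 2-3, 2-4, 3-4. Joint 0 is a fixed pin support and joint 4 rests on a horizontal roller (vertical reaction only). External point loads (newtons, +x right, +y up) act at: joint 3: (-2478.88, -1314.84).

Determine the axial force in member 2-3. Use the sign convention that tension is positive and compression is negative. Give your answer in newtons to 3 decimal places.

-2094.317

N=5 nodes, M=7 members, R=3 reactions → 2N=10, M+R=10
member 0 (0-1): L=7.0996, (cx,cy)=(0.3483,0.9374)
member 1 (0-2): L=4.9900, (cx,cy)=(1.0000,0.0000)
member 2 (1-2): L=7.1151, (cx,cy)=(0.3538,-0.9353)
member 3 (1-3): L=4.4499, (cx,cy)=(0.9906,0.1369)
member 4 (2-3): L=7.5061, (cx,cy)=(0.2519,0.9677)
member 5 (2-4): L=4.6100, (cx,cy)=(1.0000,0.0000)
member 6 (3-4): L=7.7562, (cx,cy)=(0.3506,-0.9365)
solve A·x = −loads:
  F[0-1] = -2398.2850 N (compression)
  F[0-2] = -1643.4902 N (compression)
  F[1-2] = +2166.8820 N (tension)
  F[1-3] = -1617.1533 N (compression)
  F[2-3] = -2094.3170 N (compression)
  F[2-4] = -349.3252 N (compression)
  F[3-4] = +996.4828 N (tension)
  Rx@0 = +2478.8800 N
  Ry@0 = +2248.0869 N
  Ry@4 = -933.2469 N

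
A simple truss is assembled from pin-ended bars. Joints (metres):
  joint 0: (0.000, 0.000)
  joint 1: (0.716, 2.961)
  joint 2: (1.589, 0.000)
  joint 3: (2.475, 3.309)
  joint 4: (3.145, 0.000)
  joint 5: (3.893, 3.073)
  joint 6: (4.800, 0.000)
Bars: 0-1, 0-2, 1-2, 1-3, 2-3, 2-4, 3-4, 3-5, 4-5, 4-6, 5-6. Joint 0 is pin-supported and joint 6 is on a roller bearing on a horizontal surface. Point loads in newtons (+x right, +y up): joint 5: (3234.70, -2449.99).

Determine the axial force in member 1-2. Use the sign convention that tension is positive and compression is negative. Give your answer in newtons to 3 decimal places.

-1508.196

N=7 nodes, M=11 members, R=3 reactions → 2N=14, M+R=14
member 0 (0-1): L=3.0463, (cx,cy)=(0.2350,0.9720)
member 1 (0-2): L=1.5890, (cx,cy)=(1.0000,0.0000)
member 2 (1-2): L=3.0870, (cx,cy)=(0.2828,-0.9592)
member 3 (1-3): L=1.7931, (cx,cy)=(0.9810,0.1941)
member 4 (2-3): L=3.4256, (cx,cy)=(0.2586,0.9660)
member 5 (2-4): L=1.5560, (cx,cy)=(1.0000,0.0000)
member 6 (3-4): L=3.3761, (cx,cy)=(0.1985,-0.9801)
member 7 (3-5): L=1.4375, (cx,cy)=(0.9864,-0.1642)
member 8 (4-5): L=3.1627, (cx,cy)=(0.2365,0.9716)
member 9 (4-6): L=1.6550, (cx,cy)=(1.0000,0.0000)
member 10 (5-6): L=3.2041, (cx,cy)=(0.2831,-0.9591)
solve A·x = −loads:
  F[0-1] = +1654.2778 N (tension)
  F[0-2] = +2845.8847 N (tension)
  F[1-2] = -1508.1965 N (compression)
  F[1-3] = +831.1328 N (tension)
  F[2-3] = +1497.5901 N (tension)
  F[2-4] = +2032.0281 N (tension)
  F[3-4] = -1909.1250 N (compression)
  F[3-5] = +1603.2939 N (tension)
  F[4-5] = +1925.7880 N (tension)
  F[4-6] = +1197.7022 N (tension)
  F[5-6] = -4230.9872 N (compression)
  Rx@0 = -3234.7000 N
  Ry@0 = -1607.9359 N
  Ry@6 = +4057.9259 N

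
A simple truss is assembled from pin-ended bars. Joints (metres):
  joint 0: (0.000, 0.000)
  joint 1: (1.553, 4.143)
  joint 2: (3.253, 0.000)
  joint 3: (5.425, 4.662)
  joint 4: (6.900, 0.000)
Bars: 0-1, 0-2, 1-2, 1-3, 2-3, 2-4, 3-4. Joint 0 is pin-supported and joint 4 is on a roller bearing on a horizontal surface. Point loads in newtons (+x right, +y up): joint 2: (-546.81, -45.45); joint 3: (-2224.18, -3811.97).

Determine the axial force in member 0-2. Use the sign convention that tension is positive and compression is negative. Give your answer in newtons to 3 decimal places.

N=5 nodes, M=7 members, R=3 reactions → 2N=10, M+R=10
member 0 (0-1): L=4.4245, (cx,cy)=(0.3510,0.9364)
member 1 (0-2): L=3.2530, (cx,cy)=(1.0000,0.0000)
member 2 (1-2): L=4.4782, (cx,cy)=(0.3796,-0.9251)
member 3 (1-3): L=3.9066, (cx,cy)=(0.9911,0.1329)
member 4 (2-3): L=5.1431, (cx,cy)=(0.4223,0.9065)
member 5 (2-4): L=3.6470, (cx,cy)=(1.0000,0.0000)
member 6 (3-4): L=4.8898, (cx,cy)=(0.3017,-0.9534)
solve A·x = −loads:
  F[0-1] = -2500.7831 N (compression)
  F[0-2] = -1893.2161 N (compression)
  F[1-2] = +2278.6401 N (tension)
  F[1-3] = -1758.3664 N (compression)
  F[2-3] = -2275.4908 N (compression)
  F[2-4] = +479.5641 N (tension)
  F[3-4] = -1589.8027 N (compression)
  Rx@0 = +2770.9900 N
  Ry@0 = +2341.6723 N
  Ry@4 = +1515.7477 N

-1893.216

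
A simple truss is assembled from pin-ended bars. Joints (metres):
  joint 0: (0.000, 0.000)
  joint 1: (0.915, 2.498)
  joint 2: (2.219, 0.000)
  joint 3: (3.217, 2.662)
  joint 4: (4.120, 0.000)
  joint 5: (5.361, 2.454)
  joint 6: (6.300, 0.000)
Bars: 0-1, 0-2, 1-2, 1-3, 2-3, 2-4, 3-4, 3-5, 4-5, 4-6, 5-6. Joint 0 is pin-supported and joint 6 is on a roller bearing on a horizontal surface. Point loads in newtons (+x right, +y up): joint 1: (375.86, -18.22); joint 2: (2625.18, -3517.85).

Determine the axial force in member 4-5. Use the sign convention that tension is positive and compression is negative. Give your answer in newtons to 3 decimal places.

1430.431

N=7 nodes, M=11 members, R=3 reactions → 2N=14, M+R=14
member 0 (0-1): L=2.6603, (cx,cy)=(0.3439,0.9390)
member 1 (0-2): L=2.2190, (cx,cy)=(1.0000,0.0000)
member 2 (1-2): L=2.8179, (cx,cy)=(0.4628,-0.8865)
member 3 (1-3): L=2.3078, (cx,cy)=(0.9975,0.0711)
member 4 (2-3): L=2.8429, (cx,cy)=(0.3510,0.9364)
member 5 (2-4): L=1.9010, (cx,cy)=(1.0000,0.0000)
member 6 (3-4): L=2.8110, (cx,cy)=(0.3212,-0.9470)
member 7 (3-5): L=2.1541, (cx,cy)=(0.9953,-0.0966)
member 8 (4-5): L=2.7499, (cx,cy)=(0.4513,0.8924)
member 9 (4-6): L=2.1800, (cx,cy)=(1.0000,0.0000)
member 10 (5-6): L=2.6275, (cx,cy)=(0.3574,-0.9340)
solve A·x = −loads:
  F[0-1] = -2284.7188 N (compression)
  F[0-2] = +3786.8585 N (tension)
  F[1-2] = +2223.4409 N (tension)
  F[1-3] = -2196.1502 N (compression)
  F[2-3] = +1651.9387 N (tension)
  F[2-4] = +1610.6911 N (tension)
  F[3-4] = -1347.9330 N (compression)
  F[3-5] = -1183.2110 N (compression)
  F[4-5] = +1430.4307 N (tension)
  F[4-6] = +532.1546 N (tension)
  F[5-6] = -1489.0781 N (compression)
  Rx@0 = -3001.0400 N
  Ry@0 = +2145.3273 N
  Ry@6 = +1390.7427 N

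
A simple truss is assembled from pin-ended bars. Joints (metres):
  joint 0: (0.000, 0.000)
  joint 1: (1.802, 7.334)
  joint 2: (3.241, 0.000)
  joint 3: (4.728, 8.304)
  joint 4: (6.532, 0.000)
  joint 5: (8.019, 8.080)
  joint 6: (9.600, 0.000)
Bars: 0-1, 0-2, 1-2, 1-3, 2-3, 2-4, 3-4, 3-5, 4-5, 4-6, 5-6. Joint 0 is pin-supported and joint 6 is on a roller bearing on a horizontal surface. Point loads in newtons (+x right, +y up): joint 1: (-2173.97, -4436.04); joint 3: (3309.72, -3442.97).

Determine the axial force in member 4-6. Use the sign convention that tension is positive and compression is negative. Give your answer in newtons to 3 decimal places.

N=7 nodes, M=11 members, R=3 reactions → 2N=14, M+R=14
member 0 (0-1): L=7.5521, (cx,cy)=(0.2386,0.9711)
member 1 (0-2): L=3.2410, (cx,cy)=(1.0000,0.0000)
member 2 (1-2): L=7.4738, (cx,cy)=(0.1925,-0.9813)
member 3 (1-3): L=3.0826, (cx,cy)=(0.9492,0.3147)
member 4 (2-3): L=8.4361, (cx,cy)=(0.1763,0.9843)
member 5 (2-4): L=3.2910, (cx,cy)=(1.0000,0.0000)
member 6 (3-4): L=8.4977, (cx,cy)=(0.2123,-0.9772)
member 7 (3-5): L=3.2986, (cx,cy)=(0.9977,-0.0679)
member 8 (4-5): L=8.2157, (cx,cy)=(0.1810,0.9835)
member 9 (4-6): L=3.0680, (cx,cy)=(1.0000,0.0000)
member 10 (5-6): L=8.2332, (cx,cy)=(0.1920,-0.9814)
solve A·x = −loads:
  F[0-1] = -4271.9721 N (compression)
  F[0-2] = +2155.0767 N (tension)
  F[1-2] = +91.2020 N (tension)
  F[1-3] = +1197.9374 N (tension)
  F[2-3] = -90.9191 N (compression)
  F[2-4] = +2188.6625 N (tension)
  F[3-4] = -3720.0057 N (compression)
  F[3-5] = -1402.1686 N (compression)
  F[4-5] = +3696.2597 N (tension)
  F[4-6] = +729.9269 N (tension)
  F[5-6] = -3801.1707 N (compression)
  Rx@0 = -1135.7500 N
  Ry@0 = +4148.5803 N
  Ry@6 = +3730.4297 N

729.927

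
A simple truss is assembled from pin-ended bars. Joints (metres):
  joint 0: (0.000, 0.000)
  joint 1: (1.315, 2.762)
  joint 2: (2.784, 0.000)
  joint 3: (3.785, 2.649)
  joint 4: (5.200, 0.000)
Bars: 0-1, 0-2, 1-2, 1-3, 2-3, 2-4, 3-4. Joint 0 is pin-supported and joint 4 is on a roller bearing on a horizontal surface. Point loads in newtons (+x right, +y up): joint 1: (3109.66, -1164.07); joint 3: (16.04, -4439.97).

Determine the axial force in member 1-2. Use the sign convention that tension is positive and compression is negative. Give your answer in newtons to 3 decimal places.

N=5 nodes, M=7 members, R=3 reactions → 2N=10, M+R=10
member 0 (0-1): L=3.0591, (cx,cy)=(0.4299,0.9029)
member 1 (0-2): L=2.7840, (cx,cy)=(1.0000,0.0000)
member 2 (1-2): L=3.1284, (cx,cy)=(0.4696,-0.8829)
member 3 (1-3): L=2.4726, (cx,cy)=(0.9990,-0.0457)
member 4 (2-3): L=2.8318, (cx,cy)=(0.3535,0.9354)
member 5 (2-4): L=2.4160, (cx,cy)=(1.0000,0.0000)
member 6 (3-4): L=3.0032, (cx,cy)=(0.4712,-0.8820)
solve A·x = −loads:
  F[0-1] = -462.9572 N (compression)
  F[0-2] = +3324.7115 N (tension)
  F[1-2] = -690.3823 N (compression)
  F[1-3] = -2987.6062 N (compression)
  F[2-3] = +651.5998 N (tension)
  F[2-4] = +2770.1952 N (tension)
  F[3-4] = -5879.5404 N (compression)
  Rx@0 = -3125.7000 N
  Ry@0 = +417.9997 N
  Ry@4 = +5186.0403 N

-690.382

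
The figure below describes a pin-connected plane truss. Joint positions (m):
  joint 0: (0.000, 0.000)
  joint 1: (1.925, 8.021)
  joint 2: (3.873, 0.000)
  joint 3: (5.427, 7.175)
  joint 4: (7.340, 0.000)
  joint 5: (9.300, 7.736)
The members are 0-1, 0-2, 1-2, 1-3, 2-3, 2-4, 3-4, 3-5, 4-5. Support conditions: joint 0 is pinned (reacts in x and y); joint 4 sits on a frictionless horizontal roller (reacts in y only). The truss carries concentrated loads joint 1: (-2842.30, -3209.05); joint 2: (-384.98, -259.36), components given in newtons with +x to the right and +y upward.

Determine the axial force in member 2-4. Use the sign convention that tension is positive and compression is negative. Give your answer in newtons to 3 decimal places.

-567.246

N=6 nodes, M=9 members, R=3 reactions → 2N=12, M+R=12
member 0 (0-1): L=8.2488, (cx,cy)=(0.2334,0.9724)
member 1 (0-2): L=3.8730, (cx,cy)=(1.0000,0.0000)
member 2 (1-2): L=8.2542, (cx,cy)=(0.2360,-0.9718)
member 3 (1-3): L=3.6027, (cx,cy)=(0.9720,-0.2348)
member 4 (2-3): L=7.3414, (cx,cy)=(0.2117,0.9773)
member 5 (2-4): L=3.4670, (cx,cy)=(1.0000,0.0000)
member 6 (3-4): L=7.4256, (cx,cy)=(0.2576,-0.9662)
member 7 (3-5): L=3.9134, (cx,cy)=(0.9897,0.1434)
member 8 (4-5): L=7.9804, (cx,cy)=(0.2456,0.9694)
solve A·x = −loads:
  F[0-1] = -5754.8537 N (compression)
  F[0-2] = -1884.2792 N (compression)
  F[1-2] = +2213.4246 N (tension)
  F[1-3] = +1005.0281 N (tension)
  F[2-3] = -1935.3978 N (compression)
  F[2-4] = -567.2460 N (compression)
  F[3-4] = +2201.8645 N (tension)
  F[3-5] = -0.0000 N (tension)
  F[4-5] = +0.0000 N (tension)
  Rx@0 = +3227.2800 N
  Ry@0 = +5595.9530 N
  Ry@4 = -2127.5430 N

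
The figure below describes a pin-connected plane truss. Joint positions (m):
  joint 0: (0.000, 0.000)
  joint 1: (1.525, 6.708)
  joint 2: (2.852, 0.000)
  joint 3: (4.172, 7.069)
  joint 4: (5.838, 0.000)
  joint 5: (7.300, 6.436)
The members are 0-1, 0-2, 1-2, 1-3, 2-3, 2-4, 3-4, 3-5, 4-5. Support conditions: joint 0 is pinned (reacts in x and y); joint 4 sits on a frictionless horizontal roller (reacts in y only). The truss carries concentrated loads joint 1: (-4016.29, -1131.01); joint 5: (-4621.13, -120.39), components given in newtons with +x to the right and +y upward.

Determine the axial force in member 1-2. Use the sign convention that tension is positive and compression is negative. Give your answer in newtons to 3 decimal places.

9534.358

N=6 nodes, M=9 members, R=3 reactions → 2N=12, M+R=12
member 0 (0-1): L=6.8792, (cx,cy)=(0.2217,0.9751)
member 1 (0-2): L=2.8520, (cx,cy)=(1.0000,0.0000)
member 2 (1-2): L=6.8380, (cx,cy)=(0.1941,-0.9810)
member 3 (1-3): L=2.6715, (cx,cy)=(0.9908,0.1351)
member 4 (2-3): L=7.1912, (cx,cy)=(0.1836,0.9830)
member 5 (2-4): L=2.9860, (cx,cy)=(1.0000,0.0000)
member 6 (3-4): L=7.2627, (cx,cy)=(0.2294,-0.9733)
member 7 (3-5): L=3.1914, (cx,cy)=(0.9801,-0.1983)
member 8 (4-5): L=6.6000, (cx,cy)=(0.2215,0.9752)
solve A·x = −loads:
  F[0-1] = -10783.0110 N (compression)
  F[0-2] = -6246.9997 N (compression)
  F[1-2] = +9534.3578 N (tension)
  F[1-3] = -226.4707 N (compression)
  F[2-3] = -9514.7679 N (compression)
  F[2-4] = -2650.2245 N (compression)
  F[3-4] = +10553.9022 N (tension)
  F[3-5] = -4480.9157 N (compression)
  F[4-5] = -1034.8676 N (compression)
  Rx@0 = +8637.4200 N
  Ry@0 = +10514.7143 N
  Ry@4 = -9263.3143 N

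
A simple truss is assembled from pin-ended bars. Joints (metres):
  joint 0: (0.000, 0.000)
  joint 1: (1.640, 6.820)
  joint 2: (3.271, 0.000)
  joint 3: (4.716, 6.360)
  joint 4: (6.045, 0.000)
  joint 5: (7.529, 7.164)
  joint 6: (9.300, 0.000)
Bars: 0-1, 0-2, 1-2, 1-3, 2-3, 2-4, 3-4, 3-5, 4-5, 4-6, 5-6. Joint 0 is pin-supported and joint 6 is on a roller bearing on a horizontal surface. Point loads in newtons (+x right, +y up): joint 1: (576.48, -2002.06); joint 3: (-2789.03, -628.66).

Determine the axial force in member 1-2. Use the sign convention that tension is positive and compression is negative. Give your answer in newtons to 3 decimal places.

N=7 nodes, M=11 members, R=3 reactions → 2N=14, M+R=14
member 0 (0-1): L=7.0144, (cx,cy)=(0.2338,0.9723)
member 1 (0-2): L=3.2710, (cx,cy)=(1.0000,0.0000)
member 2 (1-2): L=7.0123, (cx,cy)=(0.2326,-0.9726)
member 3 (1-3): L=3.1102, (cx,cy)=(0.9890,-0.1479)
member 4 (2-3): L=6.5221, (cx,cy)=(0.2216,0.9751)
member 5 (2-4): L=2.7740, (cx,cy)=(1.0000,0.0000)
member 6 (3-4): L=6.4974, (cx,cy)=(0.2045,-0.9789)
member 7 (3-5): L=2.9256, (cx,cy)=(0.9615,0.2748)
member 8 (4-5): L=7.3161, (cx,cy)=(0.2028,0.9792)
member 9 (4-6): L=3.2550, (cx,cy)=(1.0000,0.0000)
member 10 (5-6): L=7.3797, (cx,cy)=(0.2400,-0.9708)
solve A·x = −loads:
  F[0-1] = -3541.6225 N (compression)
  F[0-2] = -1384.5035 N (compression)
  F[1-2] = +1760.9892 N (tension)
  F[1-3] = -1834.2894 N (compression)
  F[2-3] = -1756.3423 N (compression)
  F[2-4] = -585.7874 N (compression)
  F[3-4] = +944.9059 N (tension)
  F[3-5] = +408.2300 N (tension)
  F[4-5] = -944.5638 N (compression)
  F[4-6] = -200.9165 N (compression)
  F[5-6] = +837.2076 N (tension)
  Rx@0 = +2212.5500 N
  Ry@0 = +3443.4617 N
  Ry@6 = -812.7417 N

1760.989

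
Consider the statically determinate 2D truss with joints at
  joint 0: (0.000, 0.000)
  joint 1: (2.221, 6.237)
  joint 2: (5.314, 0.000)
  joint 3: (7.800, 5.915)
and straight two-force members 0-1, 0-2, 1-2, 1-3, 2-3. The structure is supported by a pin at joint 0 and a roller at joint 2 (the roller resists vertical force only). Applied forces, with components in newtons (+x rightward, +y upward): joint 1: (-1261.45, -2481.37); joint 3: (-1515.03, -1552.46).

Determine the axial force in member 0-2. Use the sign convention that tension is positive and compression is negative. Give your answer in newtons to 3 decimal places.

-1393.053

N=4 nodes, M=5 members, R=3 reactions → 2N=8, M+R=8
member 0 (0-1): L=6.6207, (cx,cy)=(0.3355,0.9421)
member 1 (0-2): L=5.3140, (cx,cy)=(1.0000,0.0000)
member 2 (1-2): L=6.9618, (cx,cy)=(0.4443,-0.8959)
member 3 (1-3): L=5.5883, (cx,cy)=(0.9983,-0.0576)
member 4 (2-3): L=6.4162, (cx,cy)=(0.3875,0.9219)
solve A·x = −loads:
  F[0-1] = -4123.9018 N (compression)
  F[0-2] = -1393.0531 N (compression)
  F[1-2] = +1620.9247 N (tension)
  F[1-3] = -843.5243 N (compression)
  F[2-3] = -1736.7242 N (compression)
  Rx@0 = +2776.4800 N
  Ry@0 = +3884.9319 N
  Ry@2 = +148.8981 N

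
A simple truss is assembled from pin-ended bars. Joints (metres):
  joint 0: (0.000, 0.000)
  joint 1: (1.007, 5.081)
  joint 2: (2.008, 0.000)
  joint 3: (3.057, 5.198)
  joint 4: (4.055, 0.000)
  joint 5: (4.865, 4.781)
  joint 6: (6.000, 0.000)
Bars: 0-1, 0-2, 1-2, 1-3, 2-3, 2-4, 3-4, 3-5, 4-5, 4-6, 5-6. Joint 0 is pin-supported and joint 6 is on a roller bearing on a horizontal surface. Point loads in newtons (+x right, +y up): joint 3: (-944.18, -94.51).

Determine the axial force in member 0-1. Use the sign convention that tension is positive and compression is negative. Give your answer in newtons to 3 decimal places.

-881.143

N=7 nodes, M=11 members, R=3 reactions → 2N=14, M+R=14
member 0 (0-1): L=5.1798, (cx,cy)=(0.1944,0.9809)
member 1 (0-2): L=2.0080, (cx,cy)=(1.0000,0.0000)
member 2 (1-2): L=5.1787, (cx,cy)=(0.1933,-0.9811)
member 3 (1-3): L=2.0533, (cx,cy)=(0.9984,0.0570)
member 4 (2-3): L=5.3028, (cx,cy)=(0.1978,0.9802)
member 5 (2-4): L=2.0470, (cx,cy)=(1.0000,0.0000)
member 6 (3-4): L=5.2929, (cx,cy)=(0.1886,-0.9821)
member 7 (3-5): L=1.8555, (cx,cy)=(0.9744,-0.2247)
member 8 (4-5): L=4.8491, (cx,cy)=(0.1670,0.9860)
member 9 (4-6): L=1.9450, (cx,cy)=(1.0000,0.0000)
member 10 (5-6): L=4.9139, (cx,cy)=(0.2310,-0.9730)
solve A·x = −loads:
  F[0-1] = -881.1433 N (compression)
  F[0-2] = -772.8787 N (compression)
  F[1-2] = +861.2965 N (tension)
  F[1-3] = -338.3337 N (compression)
  F[2-3] = -862.0897 N (compression)
  F[2-4] = -435.8571 N (compression)
  F[3-4] = +713.0971 N (tension)
  F[3-5] = +309.3132 N (tension)
  F[4-5] = -710.2857 N (compression)
  F[4-6] = -182.7542 N (compression)
  F[5-6] = +791.2172 N (tension)
  Rx@0 = +944.1800 N
  Ry@0 = +864.3318 N
  Ry@6 = -769.8218 N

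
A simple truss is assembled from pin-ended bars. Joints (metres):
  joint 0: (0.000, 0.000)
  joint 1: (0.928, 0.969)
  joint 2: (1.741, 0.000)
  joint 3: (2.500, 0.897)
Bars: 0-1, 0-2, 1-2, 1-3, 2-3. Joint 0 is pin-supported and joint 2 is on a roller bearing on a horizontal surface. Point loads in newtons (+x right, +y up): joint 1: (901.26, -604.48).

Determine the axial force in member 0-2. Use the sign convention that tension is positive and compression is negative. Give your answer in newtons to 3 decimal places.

691.196

N=4 nodes, M=5 members, R=3 reactions → 2N=8, M+R=8
member 0 (0-1): L=1.3417, (cx,cy)=(0.6917,0.7222)
member 1 (0-2): L=1.7410, (cx,cy)=(1.0000,0.0000)
member 2 (1-2): L=1.2649, (cx,cy)=(0.6427,-0.7661)
member 3 (1-3): L=1.5736, (cx,cy)=(0.9990,-0.0458)
member 4 (2-3): L=1.1750, (cx,cy)=(0.6459,0.7634)
solve A·x = −loads:
  F[0-1] = +303.7083 N (tension)
  F[0-2] = +691.1964 N (tension)
  F[1-2] = -1075.3786 N (compression)
  F[1-3] = +0.0000 N (tension)
  F[2-3] = -0.0000 N (compression)
  Rx@0 = -901.2600 N
  Ry@0 = -219.3445 N
  Ry@2 = +823.8245 N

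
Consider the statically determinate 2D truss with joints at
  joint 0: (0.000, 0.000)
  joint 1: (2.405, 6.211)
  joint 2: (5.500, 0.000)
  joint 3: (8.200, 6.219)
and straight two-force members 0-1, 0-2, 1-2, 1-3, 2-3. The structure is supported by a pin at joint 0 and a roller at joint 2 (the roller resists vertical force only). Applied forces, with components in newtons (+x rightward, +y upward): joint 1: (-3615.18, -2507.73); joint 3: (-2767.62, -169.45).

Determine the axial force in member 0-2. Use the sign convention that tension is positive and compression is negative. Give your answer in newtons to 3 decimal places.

-3076.000

N=4 nodes, M=5 members, R=3 reactions → 2N=8, M+R=8
member 0 (0-1): L=6.6604, (cx,cy)=(0.3611,0.9325)
member 1 (0-2): L=5.5000, (cx,cy)=(1.0000,0.0000)
member 2 (1-2): L=6.9394, (cx,cy)=(0.4460,-0.8950)
member 3 (1-3): L=5.7950, (cx,cy)=(1.0000,0.0014)
member 4 (2-3): L=6.7798, (cx,cy)=(0.3982,0.9173)
solve A·x = −loads:
  F[0-1] = -9157.8026 N (compression)
  F[0-2] = -3076.0001 N (compression)
  F[1-2] = +6735.4937 N (tension)
  F[1-3] = -2695.6709 N (compression)
  F[2-3] = -180.6738 N (compression)
  Rx@0 = +6382.8000 N
  Ry@0 = +8539.9311 N
  Ry@2 = -5862.7511 N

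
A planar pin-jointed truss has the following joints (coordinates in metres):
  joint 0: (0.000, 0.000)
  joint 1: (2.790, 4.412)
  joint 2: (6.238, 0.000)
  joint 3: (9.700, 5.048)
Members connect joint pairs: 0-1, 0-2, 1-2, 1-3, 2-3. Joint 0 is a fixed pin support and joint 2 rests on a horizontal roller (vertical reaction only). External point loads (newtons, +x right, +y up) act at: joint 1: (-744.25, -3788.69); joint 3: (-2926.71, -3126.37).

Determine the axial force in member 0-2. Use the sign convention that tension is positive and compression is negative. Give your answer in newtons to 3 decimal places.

N=4 nodes, M=5 members, R=3 reactions → 2N=8, M+R=8
member 0 (0-1): L=5.2201, (cx,cy)=(0.5345,0.8452)
member 1 (0-2): L=6.2380, (cx,cy)=(1.0000,0.0000)
member 2 (1-2): L=5.5995, (cx,cy)=(0.6158,-0.7879)
member 3 (1-3): L=6.9392, (cx,cy)=(0.9958,0.0917)
member 4 (2-3): L=6.1211, (cx,cy)=(0.5656,0.8247)
solve A·x = −loads:
  F[0-1] = -3849.8628 N (compression)
  F[0-2] = -1613.3292 N (compression)
  F[1-2] = -776.3594 N (compression)
  F[1-3] = -838.8536 N (compression)
  F[2-3] = -3697.7382 N (compression)
  Rx@0 = +3670.9600 N
  Ry@0 = +3253.8591 N
  Ry@2 = +3661.2009 N

-1613.329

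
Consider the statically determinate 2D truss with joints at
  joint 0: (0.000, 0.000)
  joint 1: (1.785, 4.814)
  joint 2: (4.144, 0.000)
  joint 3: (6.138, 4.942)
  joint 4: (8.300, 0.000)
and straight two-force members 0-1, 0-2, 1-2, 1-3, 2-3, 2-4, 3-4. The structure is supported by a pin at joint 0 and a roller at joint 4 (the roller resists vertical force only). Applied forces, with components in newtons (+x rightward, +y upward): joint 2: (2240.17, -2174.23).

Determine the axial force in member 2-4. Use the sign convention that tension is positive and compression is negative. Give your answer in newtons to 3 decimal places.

N=5 nodes, M=7 members, R=3 reactions → 2N=10, M+R=10
member 0 (0-1): L=5.1343, (cx,cy)=(0.3477,0.9376)
member 1 (0-2): L=4.1440, (cx,cy)=(1.0000,0.0000)
member 2 (1-2): L=5.3609, (cx,cy)=(0.4400,-0.8980)
member 3 (1-3): L=4.3549, (cx,cy)=(0.9996,0.0294)
member 4 (2-3): L=5.3291, (cx,cy)=(0.3742,0.9274)
member 5 (2-4): L=4.1560, (cx,cy)=(1.0000,0.0000)
member 6 (3-4): L=5.3942, (cx,cy)=(0.4008,-0.9162)
solve A·x = −loads:
  F[0-1] = -1161.1179 N (compression)
  F[0-2] = +2643.8480 N (tension)
  F[1-2] = +1182.1208 N (tension)
  F[1-3] = -924.2534 N (compression)
  F[2-3] = +1199.8681 N (tension)
  F[2-4] = +474.8977 N (tension)
  F[3-4] = -1184.8764 N (compression)
  Rx@0 = -2240.1700 N
  Ry@0 = +1088.6867 N
  Ry@4 = +1085.5433 N

474.898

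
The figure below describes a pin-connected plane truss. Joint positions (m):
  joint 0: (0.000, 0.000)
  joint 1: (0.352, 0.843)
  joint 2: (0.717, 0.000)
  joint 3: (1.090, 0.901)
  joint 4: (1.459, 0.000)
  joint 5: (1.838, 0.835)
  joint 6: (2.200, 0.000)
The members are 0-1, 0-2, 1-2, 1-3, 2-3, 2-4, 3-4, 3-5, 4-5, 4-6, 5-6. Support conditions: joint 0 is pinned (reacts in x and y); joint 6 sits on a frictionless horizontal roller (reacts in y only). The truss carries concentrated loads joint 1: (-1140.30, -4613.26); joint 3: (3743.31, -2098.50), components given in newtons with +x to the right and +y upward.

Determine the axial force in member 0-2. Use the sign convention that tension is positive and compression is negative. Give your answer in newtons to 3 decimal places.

4205.513

N=7 nodes, M=11 members, R=3 reactions → 2N=14, M+R=14
member 0 (0-1): L=0.9135, (cx,cy)=(0.3853,0.9228)
member 1 (0-2): L=0.7170, (cx,cy)=(1.0000,0.0000)
member 2 (1-2): L=0.9186, (cx,cy)=(0.3973,-0.9177)
member 3 (1-3): L=0.7403, (cx,cy)=(0.9969,0.0783)
member 4 (2-3): L=0.9752, (cx,cy)=(0.3825,0.9240)
member 5 (2-4): L=0.7420, (cx,cy)=(1.0000,0.0000)
member 6 (3-4): L=0.9736, (cx,cy)=(0.3790,-0.9254)
member 7 (3-5): L=0.7509, (cx,cy)=(0.9961,-0.0879)
member 8 (4-5): L=0.9170, (cx,cy)=(0.4133,0.9106)
member 9 (4-6): L=0.7410, (cx,cy)=(1.0000,0.0000)
member 10 (5-6): L=0.9101, (cx,cy)=(0.3978,-0.9175)
solve A·x = −loads:
  F[0-1] = -4158.9459 N (compression)
  F[0-2] = +4205.5135 N (tension)
  F[1-2] = -855.4854 N (compression)
  F[1-3] = -122.6684 N (compression)
  F[2-3] = +849.6711 N (tension)
  F[2-4] = +3540.5998 N (tension)
  F[3-4] = -2871.8138 N (compression)
  F[3-5] = -2461.7305 N (compression)
  F[4-5] = +2918.5190 N (tension)
  F[4-6] = +1245.9504 N (tension)
  F[5-6] = -3132.4048 N (compression)
  Rx@0 = -2603.0100 N
  Ry@0 = +3837.8137 N
  Ry@6 = +2873.9463 N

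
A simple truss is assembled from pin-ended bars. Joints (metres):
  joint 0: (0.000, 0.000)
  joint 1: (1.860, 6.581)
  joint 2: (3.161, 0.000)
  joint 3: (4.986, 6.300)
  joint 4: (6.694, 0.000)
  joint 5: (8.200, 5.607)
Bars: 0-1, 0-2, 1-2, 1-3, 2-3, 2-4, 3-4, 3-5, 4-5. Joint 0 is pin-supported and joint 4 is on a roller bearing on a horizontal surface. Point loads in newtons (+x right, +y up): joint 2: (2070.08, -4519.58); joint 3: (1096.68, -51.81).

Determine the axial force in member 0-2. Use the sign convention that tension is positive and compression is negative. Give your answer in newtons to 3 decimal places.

N=6 nodes, M=9 members, R=3 reactions → 2N=12, M+R=12
member 0 (0-1): L=6.8388, (cx,cy)=(0.2720,0.9623)
member 1 (0-2): L=3.1610, (cx,cy)=(1.0000,0.0000)
member 2 (1-2): L=6.7084, (cx,cy)=(0.1939,-0.9810)
member 3 (1-3): L=3.1386, (cx,cy)=(0.9960,-0.0895)
member 4 (2-3): L=6.5590, (cx,cy)=(0.2782,0.9605)
member 5 (2-4): L=3.5330, (cx,cy)=(1.0000,0.0000)
member 6 (3-4): L=6.5274, (cx,cy)=(0.2617,-0.9652)
member 7 (3-5): L=3.2879, (cx,cy)=(0.9775,-0.2108)
member 8 (4-5): L=5.8057, (cx,cy)=(0.2594,0.9658)
solve A·x = −loads:
  F[0-1] = -1419.9885 N (compression)
  F[0-2] = +3552.9651 N (tension)
  F[1-2] = +1454.1350 N (tension)
  F[1-3] = -670.9099 N (compression)
  F[2-3] = +3220.2175 N (tension)
  F[2-4] = +868.8921 N (tension)
  F[3-4] = -3320.6249 N (compression)
  F[3-5] = -0.0000 N (tension)
  F[4-5] = +0.0000 N (tension)
  Rx@0 = -3166.7600 N
  Ry@0 = +1366.4601 N
  Ry@4 = +3204.9299 N

3552.965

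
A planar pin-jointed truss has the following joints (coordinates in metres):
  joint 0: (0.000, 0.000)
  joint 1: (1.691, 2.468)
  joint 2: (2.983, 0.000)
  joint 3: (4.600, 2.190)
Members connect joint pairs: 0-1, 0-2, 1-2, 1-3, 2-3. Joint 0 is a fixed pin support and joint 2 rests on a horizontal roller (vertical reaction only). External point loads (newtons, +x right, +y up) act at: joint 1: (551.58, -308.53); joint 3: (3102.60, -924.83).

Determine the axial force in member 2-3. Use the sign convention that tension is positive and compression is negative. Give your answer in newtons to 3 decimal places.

N=4 nodes, M=5 members, R=3 reactions → 2N=8, M+R=8
member 0 (0-1): L=2.9917, (cx,cy)=(0.5652,0.8249)
member 1 (0-2): L=2.9830, (cx,cy)=(1.0000,0.0000)
member 2 (1-2): L=2.7857, (cx,cy)=(0.4638,-0.8859)
member 3 (1-3): L=2.9223, (cx,cy)=(0.9955,-0.0951)
member 4 (2-3): L=2.7223, (cx,cy)=(0.5940,0.8045)
solve A·x = −loads:
  F[0-1] = +3760.1018 N (tension)
  F[0-2] = +1528.8839 N (tension)
  F[1-2] = -4230.8506 N (compression)
  F[1-3] = +3552.0621 N (tension)
  F[2-3] = -729.5639 N (compression)
  Rx@0 = -3654.1800 N
  Ry@0 = -3101.8514 N
  Ry@2 = +4335.2114 N

-729.564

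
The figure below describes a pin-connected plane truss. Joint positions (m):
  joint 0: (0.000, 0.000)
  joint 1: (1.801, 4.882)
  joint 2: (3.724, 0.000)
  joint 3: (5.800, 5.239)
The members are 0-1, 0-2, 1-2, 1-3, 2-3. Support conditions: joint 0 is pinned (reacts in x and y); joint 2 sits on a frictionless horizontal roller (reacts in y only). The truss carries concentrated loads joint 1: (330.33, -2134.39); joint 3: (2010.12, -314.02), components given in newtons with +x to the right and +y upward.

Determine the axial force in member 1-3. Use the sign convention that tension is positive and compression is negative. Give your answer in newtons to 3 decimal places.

2221.632

N=4 nodes, M=5 members, R=3 reactions → 2N=8, M+R=8
member 0 (0-1): L=5.2036, (cx,cy)=(0.3461,0.9382)
member 1 (0-2): L=3.7240, (cx,cy)=(1.0000,0.0000)
member 2 (1-2): L=5.2471, (cx,cy)=(0.3665,-0.9304)
member 3 (1-3): L=4.0149, (cx,cy)=(0.9960,0.0889)
member 4 (2-3): L=5.6353, (cx,cy)=(0.3684,0.9297)
solve A·x = −loads:
  F[0-1] = +2487.5679 N (tension)
  F[0-2] = +1479.4876 N (tension)
  F[1-2] = -4590.0347 N (compression)
  F[1-3] = +2221.6321 N (tension)
  F[2-3] = -550.2641 N (compression)
  Rx@0 = -2340.4500 N
  Ry@0 = -2333.8247 N
  Ry@2 = +4782.2347 N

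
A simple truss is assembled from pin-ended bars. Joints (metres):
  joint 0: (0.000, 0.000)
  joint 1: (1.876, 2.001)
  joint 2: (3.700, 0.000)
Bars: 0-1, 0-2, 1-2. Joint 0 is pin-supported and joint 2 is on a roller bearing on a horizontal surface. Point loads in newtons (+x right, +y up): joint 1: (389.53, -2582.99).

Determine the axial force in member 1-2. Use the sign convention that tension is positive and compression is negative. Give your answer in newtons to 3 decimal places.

N=3 nodes, M=3 members, R=3 reactions → 2N=6, M+R=6
member 0 (0-1): L=2.7429, (cx,cy)=(0.6840,0.7295)
member 1 (0-2): L=3.7000, (cx,cy)=(1.0000,0.0000)
member 2 (1-2): L=2.7076, (cx,cy)=(0.6737,-0.7390)
solve A·x = −loads:
  F[0-1] = -1456.6752 N (compression)
  F[0-2] = +1385.8278 N (tension)
  F[1-2] = -2057.1471 N (compression)
  Rx@0 = -389.5300 N
  Ry@0 = +1062.6822 N
  Ry@2 = +1520.3078 N

-2057.147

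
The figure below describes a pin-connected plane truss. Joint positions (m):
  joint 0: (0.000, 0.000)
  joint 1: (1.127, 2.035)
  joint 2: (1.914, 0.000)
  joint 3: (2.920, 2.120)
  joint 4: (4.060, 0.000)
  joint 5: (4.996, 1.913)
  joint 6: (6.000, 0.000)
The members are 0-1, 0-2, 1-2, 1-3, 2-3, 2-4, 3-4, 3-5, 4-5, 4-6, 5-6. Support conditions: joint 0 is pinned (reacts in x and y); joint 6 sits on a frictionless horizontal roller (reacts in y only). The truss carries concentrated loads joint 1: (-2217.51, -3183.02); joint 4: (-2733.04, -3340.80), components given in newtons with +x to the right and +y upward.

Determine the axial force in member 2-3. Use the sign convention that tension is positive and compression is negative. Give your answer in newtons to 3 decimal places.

N=7 nodes, M=11 members, R=3 reactions → 2N=14, M+R=14
member 0 (0-1): L=2.3262, (cx,cy)=(0.4845,0.8748)
member 1 (0-2): L=1.9140, (cx,cy)=(1.0000,0.0000)
member 2 (1-2): L=2.1819, (cx,cy)=(0.3607,-0.9327)
member 3 (1-3): L=1.7950, (cx,cy)=(0.9989,0.0474)
member 4 (2-3): L=2.3466, (cx,cy)=(0.4287,0.9034)
member 5 (2-4): L=2.1460, (cx,cy)=(1.0000,0.0000)
member 6 (3-4): L=2.4071, (cx,cy)=(0.4736,-0.8807)
member 7 (3-5): L=2.0863, (cx,cy)=(0.9951,-0.0992)
member 8 (4-5): L=2.1297, (cx,cy)=(0.4395,0.8982)
member 9 (4-6): L=1.9400, (cx,cy)=(1.0000,0.0000)
member 10 (5-6): L=2.1605, (cx,cy)=(0.4647,-0.8855)
solve A·x = −loads:
  F[0-1] = -5049.6263 N (compression)
  F[0-2] = -2504.1347 N (compression)
  F[1-2] = +1288.2626 N (tension)
  F[1-3] = -694.3584 N (compression)
  F[2-3] = -1329.9572 N (compression)
  F[2-4] = -1469.2958 N (compression)
  F[3-4] = +1632.1610 N (tension)
  F[3-5] = -2046.8425 N (compression)
  F[4-5] = +2118.9047 N (tension)
  F[4-6] = +1105.4915 N (tension)
  F[5-6] = -2378.8542 N (compression)
  Rx@0 = +4950.5500 N
  Ry@0 = +4417.4402 N
  Ry@6 = +2106.3798 N

-1329.957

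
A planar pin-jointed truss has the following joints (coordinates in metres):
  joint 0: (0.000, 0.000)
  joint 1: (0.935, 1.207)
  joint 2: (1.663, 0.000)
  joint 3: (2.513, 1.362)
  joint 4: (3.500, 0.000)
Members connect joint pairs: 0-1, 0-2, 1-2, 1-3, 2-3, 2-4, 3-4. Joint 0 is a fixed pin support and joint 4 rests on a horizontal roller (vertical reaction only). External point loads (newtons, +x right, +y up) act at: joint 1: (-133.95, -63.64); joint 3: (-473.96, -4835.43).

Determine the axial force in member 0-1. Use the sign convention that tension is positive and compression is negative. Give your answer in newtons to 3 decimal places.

N=5 nodes, M=7 members, R=3 reactions → 2N=10, M+R=10
member 0 (0-1): L=1.5268, (cx,cy)=(0.6124,0.7905)
member 1 (0-2): L=1.6630, (cx,cy)=(1.0000,0.0000)
member 2 (1-2): L=1.4096, (cx,cy)=(0.5165,-0.8563)
member 3 (1-3): L=1.5856, (cx,cy)=(0.9952,0.0978)
member 4 (2-3): L=1.6055, (cx,cy)=(0.5294,0.8483)
member 5 (2-4): L=1.8370, (cx,cy)=(1.0000,0.0000)
member 6 (3-4): L=1.6820, (cx,cy)=(0.5868,-0.8097)
solve A·x = −loads:
  F[0-1] = -2075.5960 N (compression)
  F[0-2] = +663.1803 N (tension)
  F[1-2] = +1615.7368 N (tension)
  F[1-3] = -1981.1192 N (compression)
  F[2-3] = -1630.8842 N (compression)
  F[2-4] = +2361.1243 N (tension)
  F[3-4] = -4023.7827 N (compression)
  Rx@0 = +607.9100 N
  Ry@0 = +1640.8621 N
  Ry@4 = +3258.2079 N

-2075.596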